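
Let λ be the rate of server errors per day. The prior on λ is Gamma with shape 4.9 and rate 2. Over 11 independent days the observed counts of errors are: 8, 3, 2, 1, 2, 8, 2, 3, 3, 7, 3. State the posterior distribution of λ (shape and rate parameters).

Total count ∑xᵢ = 42 over n = 11 days.
Gamma is conjugate to the Poisson likelihood: posterior is Gamma(shape = 4.9+42 = 46.9, rate = 2+11 = 13).

Posterior: Gamma(shape=46.9, rate=13)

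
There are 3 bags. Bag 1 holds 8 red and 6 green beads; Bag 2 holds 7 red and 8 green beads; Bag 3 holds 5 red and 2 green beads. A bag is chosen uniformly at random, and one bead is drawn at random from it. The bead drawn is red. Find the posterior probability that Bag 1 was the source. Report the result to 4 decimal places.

P(red|Bag 1) = 0.5714; P(red|Bag 2) = 0.4667; P(red|Bag 3) = 0.7143.
Prior × likelihood for each source: 0.333333·0.5714=0.1905, 0.333333·0.4667=0.1556, 0.333333·0.7143=0.2381. Summing gives P(red) = 0.58413.
P(Bag 1 | red) = 0.1905 / 0.58413 = 0.3261.

Posterior probability ≈ 0.3261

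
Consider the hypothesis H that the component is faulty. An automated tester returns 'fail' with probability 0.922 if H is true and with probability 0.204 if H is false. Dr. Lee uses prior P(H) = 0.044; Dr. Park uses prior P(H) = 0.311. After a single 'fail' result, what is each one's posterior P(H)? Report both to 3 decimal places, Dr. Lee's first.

P('+'|H) = 0.922, P('+'|¬H) = 0.204.
Dr. Lee: numerator 0.922·0.044 = 0.040568; evidence = 0.040568+0.204·0.956 = 0.23559; posterior = 0.172.
Dr. Park: numerator 0.922·0.311 = 0.28674; evidence = 0.28674+0.204·0.689 = 0.42730; posterior = 0.671.

Dr. Lee: 0.172; Dr. Park: 0.671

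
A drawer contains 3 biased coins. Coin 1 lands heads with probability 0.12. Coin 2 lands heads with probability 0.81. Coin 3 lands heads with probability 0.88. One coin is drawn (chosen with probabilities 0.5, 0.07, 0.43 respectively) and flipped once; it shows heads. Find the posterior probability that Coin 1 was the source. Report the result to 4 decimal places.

Posterior probability ≈ 0.1212

P(heads|C1) = 0.12; P(heads|C2) = 0.81; P(heads|C3) = 0.88.
Prior × likelihood for each source: 0.5·0.12=0.06000, 0.07·0.81=0.05670, 0.43·0.88=0.3784. Summing gives P(heads) = 0.49510.
P(Coin 1 | heads) = 0.06000 / 0.49510 = 0.1212.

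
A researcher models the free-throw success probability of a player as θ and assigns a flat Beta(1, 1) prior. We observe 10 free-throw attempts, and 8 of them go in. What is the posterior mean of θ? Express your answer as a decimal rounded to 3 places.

Posterior mean ≈ 0.750

The binomial likelihood is conjugate to the Beta prior: with 8 successes and 2 failures, the posterior is Beta(1+8, 1+2) = Beta(9, 3).
Posterior mean = α/(α+β) = 9/12 = 0.750.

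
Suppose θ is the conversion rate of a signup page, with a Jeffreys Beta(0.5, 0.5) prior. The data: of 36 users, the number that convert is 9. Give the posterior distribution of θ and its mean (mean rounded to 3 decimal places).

Posterior: Beta(9.5, 27.5); mean ≈ 0.257

The binomial likelihood is conjugate to the Beta prior: with 9 successes and 27 failures, the posterior is Beta(0.5+9, 0.5+27) = Beta(9.5, 27.5).
E[θ | data] = 9.5/(9.5+27.5) = 0.257.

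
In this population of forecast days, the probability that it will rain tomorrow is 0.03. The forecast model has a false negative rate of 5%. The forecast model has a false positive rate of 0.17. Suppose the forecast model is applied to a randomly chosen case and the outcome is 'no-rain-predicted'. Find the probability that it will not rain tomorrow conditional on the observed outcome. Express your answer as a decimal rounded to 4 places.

Write H for 'it will rain tomorrow'. Prior odds H:¬H = 0.03/0.97 = 0.030928. For the 'no-rain-predicted' outcome, the likelihood ratio is 0.05/0.83 = 0.060241.
Posterior odds = 0.030928 × 0.060241 = 0.0018631, so P(H|E) = 0.0018631/(1+0.0018631) = 0.0019. Then P(¬H|E) = 1 − 0.0019 = 0.9981.

P(¬H | E) ≈ 0.9981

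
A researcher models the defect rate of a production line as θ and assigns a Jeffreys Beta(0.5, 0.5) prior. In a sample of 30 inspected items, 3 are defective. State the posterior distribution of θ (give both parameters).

Observing 3 successes and 27 failures updates Beta(0.5, 0.5) by adding the success and failure counts to the two shape parameters: α = 0.5+3 = 3.5, β = 0.5+27 = 27.5.

Posterior: Beta(3.5, 27.5)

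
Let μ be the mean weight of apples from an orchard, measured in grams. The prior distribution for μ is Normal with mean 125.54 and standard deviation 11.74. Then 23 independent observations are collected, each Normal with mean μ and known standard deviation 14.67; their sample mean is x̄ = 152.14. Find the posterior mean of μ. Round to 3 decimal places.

Posterior mean ≈ 150.449

With known σ, the Normal prior is conjugate. Weight on the data is w = (n/σ²)/(n/σ² + 1/τ₀²) = 0.106873/(0.106873+0.00725544) = 0.93643.
Posterior mean = w·x̄ + (1−w)·μ₀ = 0.93643·152.14 + 0.063573·125.54 = 150.449.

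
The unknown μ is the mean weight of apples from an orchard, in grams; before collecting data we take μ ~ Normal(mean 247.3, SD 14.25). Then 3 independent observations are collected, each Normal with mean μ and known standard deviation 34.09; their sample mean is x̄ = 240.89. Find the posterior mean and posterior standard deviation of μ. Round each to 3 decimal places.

Posterior mean ≈ 245.095; posterior SD ≈ 11.542

With known σ, the Normal prior is conjugate. Weight on the data is w = (n/σ²)/(n/σ² + 1/τ₀²) = 0.00258147/(0.00258147+0.00492459) = 0.34392.
Posterior mean = w·x̄ + (1−w)·μ₀ = 0.34392·240.89 + 0.65608·247.3 = 245.095. Posterior variance = 1/(0.00258147+0.00492459) = 133.226, so SD = 11.542.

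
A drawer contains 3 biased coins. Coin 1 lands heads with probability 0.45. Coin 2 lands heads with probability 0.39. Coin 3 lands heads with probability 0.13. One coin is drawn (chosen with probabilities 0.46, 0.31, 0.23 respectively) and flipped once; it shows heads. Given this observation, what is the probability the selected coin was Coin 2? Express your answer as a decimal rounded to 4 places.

Posterior probability ≈ 0.3379

Tabulate prior·likelihood by source: [1] prior 0.46, lik 0.45, product 0.2070; [2] prior 0.31, lik 0.39, product 0.1209; [3] prior 0.23, lik 0.13, product 0.02990.
Normalizing constant = 0.35780; the posterior for Coin 2 is its product over the sum, 0.1209/0.35780 = 0.3379.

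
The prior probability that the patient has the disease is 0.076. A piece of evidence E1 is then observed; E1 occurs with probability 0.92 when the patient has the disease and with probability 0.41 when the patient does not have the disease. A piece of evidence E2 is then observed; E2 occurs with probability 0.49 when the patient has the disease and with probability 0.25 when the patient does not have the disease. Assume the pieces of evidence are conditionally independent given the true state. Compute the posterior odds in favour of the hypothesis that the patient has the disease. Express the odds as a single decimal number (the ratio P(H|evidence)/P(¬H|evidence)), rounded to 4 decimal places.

Prior odds = 0.076/(1−0.076) = 0.082251. In log-odds, ln(0.082251) = -2.4980.
Add log likelihood ratios: ln(2.2439) + ln(1.9600) = 1.4812.
Posterior log-odds = -1.0168, so posterior odds = exp(-1.0168) = 0.36174.

Posterior odds ≈ 0.3617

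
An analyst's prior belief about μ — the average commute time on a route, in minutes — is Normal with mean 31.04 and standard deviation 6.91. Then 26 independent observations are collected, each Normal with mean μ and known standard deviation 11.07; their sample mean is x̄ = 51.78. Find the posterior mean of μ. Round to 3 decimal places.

With known σ, the Normal prior is conjugate. Weight on the data is w = (n/σ²)/(n/σ² + 1/τ₀²) = 0.212167/(0.212167+0.0209432) = 0.91016.
Posterior mean = w·x̄ + (1−w)·μ₀ = 0.91016·51.78 + 0.089843·31.04 = 49.917.

Posterior mean ≈ 49.917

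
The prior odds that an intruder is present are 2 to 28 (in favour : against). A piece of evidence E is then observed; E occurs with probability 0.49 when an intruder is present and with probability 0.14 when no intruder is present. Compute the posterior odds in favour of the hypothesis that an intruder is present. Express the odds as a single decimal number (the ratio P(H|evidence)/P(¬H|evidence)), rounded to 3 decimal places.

Posterior odds ≈ 0.250

Prior odds = 2/28 = 0.071429. In log-odds, ln(0.071429) = -2.6391.
Add log likelihood ratio: ln(3.5000) = 1.2528.
Posterior log-odds = -1.3863, so posterior odds = exp(-1.3863) = 0.25000.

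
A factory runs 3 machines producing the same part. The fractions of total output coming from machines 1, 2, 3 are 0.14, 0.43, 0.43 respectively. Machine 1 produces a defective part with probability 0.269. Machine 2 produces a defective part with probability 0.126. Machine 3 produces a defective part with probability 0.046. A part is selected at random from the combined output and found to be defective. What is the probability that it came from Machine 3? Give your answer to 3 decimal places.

Tabulate prior·likelihood by source: [1] prior 0.14, lik 0.269, product 0.03766; [2] prior 0.43, lik 0.126, product 0.05418; [3] prior 0.43, lik 0.046, product 0.01978.
Normalizing constant = 0.11162; the posterior for Machine 3 is its product over the sum, 0.01978/0.11162 = 0.177.

Posterior probability ≈ 0.177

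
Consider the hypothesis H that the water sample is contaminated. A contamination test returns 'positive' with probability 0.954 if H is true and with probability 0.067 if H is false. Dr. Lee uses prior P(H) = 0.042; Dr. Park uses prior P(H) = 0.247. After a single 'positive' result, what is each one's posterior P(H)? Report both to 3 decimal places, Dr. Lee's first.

Dr. Lee: 0.384; Dr. Park: 0.824

The likelihood ratio for a 'positive' result is 0.954/0.067 = 14.239.
Dr. Lee: prior odds 0.042/0.958 = 0.043841; posterior odds 0.62425; posterior probability 0.384.
Dr. Park: prior odds 0.247/0.753 = 0.32802; posterior odds 4.6706; posterior probability 0.824.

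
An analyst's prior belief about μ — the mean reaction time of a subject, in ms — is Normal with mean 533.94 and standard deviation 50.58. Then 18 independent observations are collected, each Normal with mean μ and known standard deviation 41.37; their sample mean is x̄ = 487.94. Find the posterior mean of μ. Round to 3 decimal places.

Posterior mean ≈ 489.588

With known σ, the Normal prior is conjugate. Weight on the data is w = (n/σ²)/(n/σ² + 1/τ₀²) = 0.0105172/(0.0105172+0.00039088) = 0.96417.
Posterior mean = w·x̄ + (1−w)·μ₀ = 0.96417·487.94 + 0.035834·533.94 = 489.588.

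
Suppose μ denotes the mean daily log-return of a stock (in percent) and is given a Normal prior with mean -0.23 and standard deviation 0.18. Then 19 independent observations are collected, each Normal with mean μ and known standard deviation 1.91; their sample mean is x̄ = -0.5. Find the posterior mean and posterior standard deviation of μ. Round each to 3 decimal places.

Posterior mean ≈ -0.269; posterior SD ≈ 0.166

With known σ, the Normal prior is conjugate. Weight on the data is w = (n/σ²)/(n/σ² + 1/τ₀²) = 5.20819/(5.20819+30.8642) = 0.14438.
Posterior mean = w·x̄ + (1−w)·μ₀ = 0.14438·-0.5 + 0.85562·-0.23 = -0.269. Posterior variance = 1/(5.20819+30.8642) = 0.0277220, so SD = 0.166.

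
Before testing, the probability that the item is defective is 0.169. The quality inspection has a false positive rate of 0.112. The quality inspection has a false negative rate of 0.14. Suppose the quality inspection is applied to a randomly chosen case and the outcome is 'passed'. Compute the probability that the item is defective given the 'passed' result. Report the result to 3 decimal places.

Write H for 'the item is defective'. Prior odds H:¬H = 0.169/0.831 = 0.20337. For the 'passed' outcome, the likelihood ratio is 0.14/0.888 = 0.15766.
Posterior odds = 0.20337 × 0.15766 = 0.032063, so P(H|E) = 0.032063/(1+0.032063) = 0.031.

P(H | E) ≈ 0.031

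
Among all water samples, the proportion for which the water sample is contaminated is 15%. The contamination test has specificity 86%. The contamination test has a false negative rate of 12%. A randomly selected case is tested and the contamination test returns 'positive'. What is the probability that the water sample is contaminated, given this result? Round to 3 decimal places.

Let H be the event that the water sample is contaminated. P(H) = 0.15, so P(¬H) = 0.85. With E the 'positive' result, P(E|H) = 0.88 and P(E|¬H) = 0.14.
P(E) = 0.88·0.15 + 0.14·0.85 = 0.13200 + 0.11900 = 0.25100.
By Bayes' theorem, P(H|E) = 0.13200 / 0.25100 = 0.526.

P(H | E) ≈ 0.526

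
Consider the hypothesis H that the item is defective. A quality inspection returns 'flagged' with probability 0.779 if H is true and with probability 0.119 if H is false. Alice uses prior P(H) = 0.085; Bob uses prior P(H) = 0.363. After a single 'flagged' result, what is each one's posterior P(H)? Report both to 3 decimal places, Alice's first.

Alice: 0.378; Bob: 0.789

P('+'|H) = 0.779, P('+'|¬H) = 0.119.
Alice: numerator 0.779·0.085 = 0.066215; evidence = 0.066215+0.119·0.915 = 0.17510; posterior = 0.378.
Bob: numerator 0.779·0.363 = 0.28278; evidence = 0.28278+0.119·0.637 = 0.35858; posterior = 0.789.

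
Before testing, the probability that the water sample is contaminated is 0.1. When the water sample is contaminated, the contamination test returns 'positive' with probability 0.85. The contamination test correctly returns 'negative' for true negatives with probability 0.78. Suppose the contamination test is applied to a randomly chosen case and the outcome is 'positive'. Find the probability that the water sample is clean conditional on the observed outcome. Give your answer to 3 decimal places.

P(¬H | E) ≈ 0.700

Let H be the event that the water sample is contaminated. P(H) = 0.1, so P(¬H) = 0.9. With E the 'positive' result, P(E|H) = 0.85 and P(E|¬H) = 0.22.
P(E) = 0.85·0.1 + 0.22·0.9 = 0.085000 + 0.19800 = 0.28300.
By Bayes' theorem, P(H|E) = 0.085000 / 0.28300 = 0.300. Hence P(¬H|E) = 1 − 0.300 = 0.700.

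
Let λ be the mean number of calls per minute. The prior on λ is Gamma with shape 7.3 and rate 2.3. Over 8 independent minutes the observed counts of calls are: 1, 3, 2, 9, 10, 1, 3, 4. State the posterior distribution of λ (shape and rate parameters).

Posterior: Gamma(shape=40.3, rate=10.3)

The Poisson likelihood adds the total count to the shape and the number of exposure periods to the rate. Here ∑xᵢ = 33 and n = 8, so shape 7.3→40.3 and rate 2.3→10.3.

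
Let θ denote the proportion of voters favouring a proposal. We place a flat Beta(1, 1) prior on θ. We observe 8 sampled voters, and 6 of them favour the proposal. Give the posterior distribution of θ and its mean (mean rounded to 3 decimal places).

Observing 6 successes and 2 failures updates Beta(1, 1) by adding the success and failure counts to the two shape parameters: α = 1+6 = 7, β = 1+2 = 3.
E[θ | data] = 7/(7+3) = 0.700.

Posterior: Beta(7, 3); mean ≈ 0.700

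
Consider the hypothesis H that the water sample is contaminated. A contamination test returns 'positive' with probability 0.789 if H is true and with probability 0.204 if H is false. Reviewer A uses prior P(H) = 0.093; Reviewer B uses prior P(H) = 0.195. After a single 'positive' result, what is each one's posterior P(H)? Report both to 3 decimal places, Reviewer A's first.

Reviewer A: 0.284; Reviewer B: 0.484

P('+'|H) = 0.789, P('+'|¬H) = 0.204.
Reviewer A: numerator 0.789·0.093 = 0.073377; evidence = 0.073377+0.204·0.907 = 0.25840; posterior = 0.284.
Reviewer B: numerator 0.789·0.195 = 0.15386; evidence = 0.15386+0.204·0.805 = 0.31807; posterior = 0.484.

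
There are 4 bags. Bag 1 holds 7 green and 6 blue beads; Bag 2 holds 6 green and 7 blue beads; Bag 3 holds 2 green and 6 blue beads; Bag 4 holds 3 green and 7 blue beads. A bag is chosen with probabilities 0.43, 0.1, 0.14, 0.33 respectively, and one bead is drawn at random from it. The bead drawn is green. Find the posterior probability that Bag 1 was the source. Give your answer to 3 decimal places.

Posterior probability ≈ 0.562

P(green|Bag 1) = 0.5385; P(green|Bag 2) = 0.4615; P(green|Bag 3) = 0.25; P(green|Bag 4) = 0.3.
Prior × likelihood for each source: 0.43·0.5385=0.2315, 0.1·0.4615=0.04615, 0.14·0.25=0.03500, 0.33·0.3=0.09900. Summing gives P(green) = 0.41169.
P(Bag 1 | green) = 0.2315 / 0.41169 = 0.562.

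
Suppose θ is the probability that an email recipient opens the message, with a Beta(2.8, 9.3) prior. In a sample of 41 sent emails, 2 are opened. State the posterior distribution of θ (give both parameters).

Posterior: Beta(4.8, 48.3)

The binomial likelihood is conjugate to the Beta prior: with 2 successes and 39 failures, the posterior is Beta(2.8+2, 9.3+39) = Beta(4.8, 48.3).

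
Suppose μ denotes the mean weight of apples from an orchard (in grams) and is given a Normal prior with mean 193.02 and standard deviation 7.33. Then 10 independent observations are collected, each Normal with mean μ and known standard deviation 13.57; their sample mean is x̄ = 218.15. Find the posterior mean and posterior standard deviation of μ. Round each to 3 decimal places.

Posterior mean ≈ 211.736; posterior SD ≈ 3.703

With known σ, the Normal prior is conjugate. Weight on the data is w = (n/σ²)/(n/σ² + 1/τ₀²) = 0.0543051/(0.0543051+0.0186120) = 0.74475.
Posterior mean = w·x̄ + (1−w)·μ₀ = 0.74475·218.15 + 0.25525·193.02 = 211.736. Posterior variance = 1/(0.0543051+0.0186120) = 13.7142, so SD = 3.703.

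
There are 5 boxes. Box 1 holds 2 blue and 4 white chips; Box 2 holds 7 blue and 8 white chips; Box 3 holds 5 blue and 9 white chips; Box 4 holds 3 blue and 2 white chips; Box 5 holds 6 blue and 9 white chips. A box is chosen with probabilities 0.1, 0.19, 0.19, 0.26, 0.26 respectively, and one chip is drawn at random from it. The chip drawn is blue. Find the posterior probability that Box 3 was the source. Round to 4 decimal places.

Posterior probability ≈ 0.1508

P(blue|Box 1) = 0.3333; P(blue|Box 2) = 0.4667; P(blue|Box 3) = 0.3571; P(blue|Box 4) = 0.6; P(blue|Box 5) = 0.4.
Prior × likelihood for each source: 0.1·0.3333=0.03333, 0.19·0.4667=0.08867, 0.19·0.3571=0.06786, 0.26·0.6=0.1560, 0.26·0.4=0.1040. Summing gives P(blue) = 0.44986.
P(Box 3 | blue) = 0.06786 / 0.44986 = 0.1508.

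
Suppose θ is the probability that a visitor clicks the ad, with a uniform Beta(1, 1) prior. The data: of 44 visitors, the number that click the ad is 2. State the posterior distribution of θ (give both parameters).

Observing 2 successes and 42 failures updates Beta(1, 1) by adding the success and failure counts to the two shape parameters: α = 1+2 = 3, β = 1+42 = 43.

Posterior: Beta(3, 43)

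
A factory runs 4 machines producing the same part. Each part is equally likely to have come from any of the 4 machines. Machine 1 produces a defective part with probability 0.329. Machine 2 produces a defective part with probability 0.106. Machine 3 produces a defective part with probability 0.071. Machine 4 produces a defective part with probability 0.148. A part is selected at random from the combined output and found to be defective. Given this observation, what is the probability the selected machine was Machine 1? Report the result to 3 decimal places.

Posterior probability ≈ 0.503

P(defective|M1) = 0.329; P(defective|M2) = 0.106; P(defective|M3) = 0.071; P(defective|M4) = 0.148.
Prior × likelihood for each source: 0.25·0.329=0.08225, 0.25·0.106=0.02650, 0.25·0.071=0.01775, 0.25·0.148=0.03700. Summing gives P(defective) = 0.16350.
P(Machine 1 | defective) = 0.08225 / 0.16350 = 0.503.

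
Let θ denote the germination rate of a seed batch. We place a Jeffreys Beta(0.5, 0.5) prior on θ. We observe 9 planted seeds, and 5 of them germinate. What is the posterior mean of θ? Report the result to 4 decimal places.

Observing 5 successes and 4 failures updates Beta(0.5, 0.5) by adding the success and failure counts to the two shape parameters: α = 0.5+5 = 5.5, β = 0.5+4 = 4.5.
Posterior mean = α/(α+β) = 5.5/10 = 0.5500.

Posterior mean ≈ 0.5500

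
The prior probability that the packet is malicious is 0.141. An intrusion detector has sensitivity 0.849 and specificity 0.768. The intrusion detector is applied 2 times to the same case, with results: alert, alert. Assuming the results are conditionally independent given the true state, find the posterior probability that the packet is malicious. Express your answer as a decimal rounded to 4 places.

Let H be the event that the packet is malicious; start with P(H) = 0.141. P('alert'|H) = 0.849, P('alert'|¬H) = 0.232.
Update on result 1 ('alert'): P(H) ← 0.849·0.1410 / (0.849·0.1410 + 0.232·0.8590) = 0.11971/0.31900 = 0.3753.
Update on result 2 ('alert'): P(H) ← 0.849·0.3753 / (0.849·0.3753 + 0.232·0.6247) = 0.31860/0.46354 = 0.6873.

Posterior P(H) ≈ 0.6873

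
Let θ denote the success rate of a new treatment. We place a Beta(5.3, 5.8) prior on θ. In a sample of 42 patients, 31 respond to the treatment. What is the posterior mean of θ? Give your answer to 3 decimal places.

The binomial likelihood is conjugate to the Beta prior: with 31 successes and 11 failures, the posterior is Beta(5.3+31, 5.8+11) = Beta(36.3, 16.8).
Posterior mean = α/(α+β) = 36.3/53.1 = 0.684.

Posterior mean ≈ 0.684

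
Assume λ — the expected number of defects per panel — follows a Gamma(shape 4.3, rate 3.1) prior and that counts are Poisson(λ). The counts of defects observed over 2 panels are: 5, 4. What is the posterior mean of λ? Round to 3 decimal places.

The Poisson likelihood adds the total count to the shape and the number of exposure periods to the rate. Here ∑xᵢ = 9 and n = 2, so shape 4.3→13.3 and rate 3.1→5.1.
E[λ | data] = 13.3/5.1 = 2.608.

Posterior mean ≈ 2.608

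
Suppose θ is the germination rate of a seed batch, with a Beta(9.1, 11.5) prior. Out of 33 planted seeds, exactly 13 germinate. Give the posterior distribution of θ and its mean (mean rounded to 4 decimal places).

Posterior: Beta(22.1, 31.5); mean ≈ 0.4123

Observing 13 successes and 20 failures updates Beta(9.1, 11.5) by adding the success and failure counts to the two shape parameters: α = 9.1+13 = 22.1, β = 11.5+20 = 31.5.
E[θ | data] = 22.1/(22.1+31.5) = 0.4123.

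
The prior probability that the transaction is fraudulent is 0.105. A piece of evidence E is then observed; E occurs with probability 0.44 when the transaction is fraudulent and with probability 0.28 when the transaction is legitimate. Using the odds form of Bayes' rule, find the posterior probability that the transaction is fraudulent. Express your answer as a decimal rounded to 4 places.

Posterior probability ≈ 0.1557

Prior odds = 0.105/(1−0.105) = 0.11732. In log-odds, ln(0.11732) = -2.1429.
Add log likelihood ratio: ln(1.5714) = 0.45199.
Posterior log-odds = -1.6909, so posterior odds = exp(-1.6909) = 0.18436. Converting, P(H|E) = 0.18436/1.1844 = 0.1557.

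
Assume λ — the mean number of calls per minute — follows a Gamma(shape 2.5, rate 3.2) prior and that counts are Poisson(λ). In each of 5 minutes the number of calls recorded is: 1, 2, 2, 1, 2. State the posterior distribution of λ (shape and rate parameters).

Total count ∑xᵢ = 8 over n = 5 minutes.
Gamma is conjugate to the Poisson likelihood: posterior is Gamma(shape = 2.5+8 = 10.5, rate = 3.2+5 = 8.2).

Posterior: Gamma(shape=10.5, rate=8.2)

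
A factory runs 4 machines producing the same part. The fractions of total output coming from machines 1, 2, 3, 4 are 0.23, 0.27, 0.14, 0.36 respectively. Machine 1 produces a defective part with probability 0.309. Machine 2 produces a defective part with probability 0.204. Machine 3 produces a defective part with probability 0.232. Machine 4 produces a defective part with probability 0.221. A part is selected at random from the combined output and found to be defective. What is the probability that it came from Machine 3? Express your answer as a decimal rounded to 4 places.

Posterior probability ≈ 0.1364

Tabulate prior·likelihood by source: [1] prior 0.23, lik 0.309, product 0.07107; [2] prior 0.27, lik 0.204, product 0.05508; [3] prior 0.14, lik 0.232, product 0.03248; [4] prior 0.36, lik 0.221, product 0.07956.
Normalizing constant = 0.23819; the posterior for Machine 3 is its product over the sum, 0.03248/0.23819 = 0.1364.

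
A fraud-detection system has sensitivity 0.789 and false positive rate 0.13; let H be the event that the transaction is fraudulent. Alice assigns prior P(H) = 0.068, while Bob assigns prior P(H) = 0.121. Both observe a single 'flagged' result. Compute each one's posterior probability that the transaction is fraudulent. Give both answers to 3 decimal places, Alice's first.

Alice: 0.307; Bob: 0.455

P('+'|H) = 0.789, P('+'|¬H) = 0.13.
Alice: numerator 0.789·0.068 = 0.053652; evidence = 0.053652+0.13·0.932 = 0.17481; posterior = 0.307.
Bob: numerator 0.789·0.121 = 0.095469; evidence = 0.095469+0.13·0.879 = 0.20974; posterior = 0.455.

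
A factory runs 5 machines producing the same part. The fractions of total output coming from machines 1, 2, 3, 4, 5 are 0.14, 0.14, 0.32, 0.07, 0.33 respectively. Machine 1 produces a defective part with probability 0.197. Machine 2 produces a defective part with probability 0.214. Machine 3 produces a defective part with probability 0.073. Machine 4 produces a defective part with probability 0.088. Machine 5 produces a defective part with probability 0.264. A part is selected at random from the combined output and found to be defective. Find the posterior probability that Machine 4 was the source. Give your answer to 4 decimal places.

P(defective|M1) = 0.197; P(defective|M2) = 0.214; P(defective|M3) = 0.073; P(defective|M4) = 0.088; P(defective|M5) = 0.264.
Prior × likelihood for each source: 0.14·0.197=0.02758, 0.14·0.214=0.02996, 0.32·0.073=0.02336, 0.07·0.088=0.006160, 0.33·0.264=0.08712. Summing gives P(defective) = 0.17418.
P(Machine 4 | defective) = 0.006160 / 0.17418 = 0.0354.

Posterior probability ≈ 0.0354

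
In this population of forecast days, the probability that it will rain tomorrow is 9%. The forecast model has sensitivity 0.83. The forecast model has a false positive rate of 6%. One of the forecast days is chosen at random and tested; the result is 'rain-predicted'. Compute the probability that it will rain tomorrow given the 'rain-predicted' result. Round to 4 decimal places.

P(H | E) ≈ 0.5777

Let H be the event that it will rain tomorrow. P(H) = 0.09, so P(¬H) = 0.91. With E the 'rain-predicted' result, P(E|H) = 0.83 and P(E|¬H) = 0.06.
P(E) = 0.83·0.09 + 0.06·0.91 = 0.074700 + 0.054600 = 0.12930.
By Bayes' theorem, P(H|E) = 0.074700 / 0.12930 = 0.5777.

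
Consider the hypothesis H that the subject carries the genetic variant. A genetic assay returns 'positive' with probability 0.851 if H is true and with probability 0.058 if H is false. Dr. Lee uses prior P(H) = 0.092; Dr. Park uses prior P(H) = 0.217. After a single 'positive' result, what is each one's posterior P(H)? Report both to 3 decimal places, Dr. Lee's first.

Dr. Lee: 0.598; Dr. Park: 0.803

P('+'|H) = 0.851, P('+'|¬H) = 0.058.
Dr. Lee: numerator 0.851·0.092 = 0.078292; evidence = 0.078292+0.058·0.908 = 0.13096; posterior = 0.598.
Dr. Park: numerator 0.851·0.217 = 0.18467; evidence = 0.18467+0.058·0.783 = 0.23008; posterior = 0.803.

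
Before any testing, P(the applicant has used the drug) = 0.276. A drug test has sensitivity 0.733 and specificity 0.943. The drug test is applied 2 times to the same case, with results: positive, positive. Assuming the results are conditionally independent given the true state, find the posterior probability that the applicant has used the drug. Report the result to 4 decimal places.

Posterior P(H) ≈ 0.9844

With H the event that the applicant has used the drug, the joint likelihood of the observed sequence is P(data|H) = 0.733·0.733 = 0.53729 and P(data|¬H) = 0.057·0.057 = 0.0032490.
Bayes: P(H|data) = 0.276·0.53729 / (0.276·0.53729 + 0.724·0.0032490) = 0.14829/0.15064 = 0.9844.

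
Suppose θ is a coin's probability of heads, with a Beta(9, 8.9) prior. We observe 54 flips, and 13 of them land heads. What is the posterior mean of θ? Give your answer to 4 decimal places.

Posterior mean ≈ 0.3060

The binomial likelihood is conjugate to the Beta prior: with 13 successes and 41 failures, the posterior is Beta(9+13, 8.9+41) = Beta(22, 49.9).
Posterior mean = α/(α+β) = 22/71.9 = 0.3060.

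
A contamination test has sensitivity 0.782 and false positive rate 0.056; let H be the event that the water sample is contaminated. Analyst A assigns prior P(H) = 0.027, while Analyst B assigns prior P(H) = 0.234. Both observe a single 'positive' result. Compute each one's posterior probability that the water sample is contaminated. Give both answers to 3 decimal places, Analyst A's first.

The likelihood ratio for a 'positive' result is 0.782/0.056 = 13.964.
Analyst A: prior odds 0.027/0.973 = 0.027749; posterior odds 0.38750; posterior probability 0.279.
Analyst B: prior odds 0.234/0.766 = 0.30548; posterior odds 4.2659; posterior probability 0.810.

Analyst A: 0.279; Analyst B: 0.810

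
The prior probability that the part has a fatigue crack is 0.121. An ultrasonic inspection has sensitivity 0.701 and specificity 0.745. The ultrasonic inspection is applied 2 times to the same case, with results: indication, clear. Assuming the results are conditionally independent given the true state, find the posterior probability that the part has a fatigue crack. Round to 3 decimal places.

Posterior P(H) ≈ 0.132

With H the event that the part has a fatigue crack, the joint likelihood of the observed sequence is P(data|H) = 0.701·0.299 = 0.20960 and P(data|¬H) = 0.255·0.745 = 0.18998.
Bayes: P(H|data) = 0.121·0.20960 / (0.121·0.20960 + 0.879·0.18998) = 0.025361/0.19235 = 0.1319.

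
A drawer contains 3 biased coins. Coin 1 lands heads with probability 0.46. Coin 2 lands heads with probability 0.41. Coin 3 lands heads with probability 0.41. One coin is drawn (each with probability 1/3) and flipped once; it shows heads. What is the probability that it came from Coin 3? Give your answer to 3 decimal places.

Posterior probability ≈ 0.320

Tabulate prior·likelihood by source: [1] prior 0.333333, lik 0.46, product 0.1533; [2] prior 0.333333, lik 0.41, product 0.1367; [3] prior 0.333333, lik 0.41, product 0.1367.
Normalizing constant = 0.42667; the posterior for Coin 3 is its product over the sum, 0.1367/0.42667 = 0.320.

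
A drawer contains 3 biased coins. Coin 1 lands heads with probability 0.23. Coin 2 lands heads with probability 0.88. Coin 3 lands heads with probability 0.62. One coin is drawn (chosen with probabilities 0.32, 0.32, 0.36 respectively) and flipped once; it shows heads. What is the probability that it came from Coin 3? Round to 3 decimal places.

Posterior probability ≈ 0.386

P(heads|C1) = 0.23; P(heads|C2) = 0.88; P(heads|C3) = 0.62.
Prior × likelihood for each source: 0.32·0.23=0.07360, 0.32·0.88=0.2816, 0.36·0.62=0.2232. Summing gives P(heads) = 0.57840.
P(Coin 3 | heads) = 0.2232 / 0.57840 = 0.386.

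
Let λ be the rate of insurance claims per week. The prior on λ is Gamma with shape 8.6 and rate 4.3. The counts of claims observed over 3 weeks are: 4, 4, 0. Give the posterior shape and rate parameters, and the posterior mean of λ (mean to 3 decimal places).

The Poisson likelihood adds the total count to the shape and the number of exposure periods to the rate. Here ∑xᵢ = 8 and n = 3, so shape 8.6→16.6 and rate 4.3→7.3.
E[λ | data] = 16.6/7.3 = 2.274.

Posterior: Gamma(shape=16.6, rate=7.3); mean ≈ 2.274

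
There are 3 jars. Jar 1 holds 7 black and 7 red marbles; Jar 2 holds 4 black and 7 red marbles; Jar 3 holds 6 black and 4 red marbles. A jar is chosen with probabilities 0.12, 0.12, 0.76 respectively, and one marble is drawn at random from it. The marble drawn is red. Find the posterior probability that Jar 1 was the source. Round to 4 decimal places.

Posterior probability ≈ 0.1363

P(red|Jar 1) = 0.5; P(red|Jar 2) = 0.6364; P(red|Jar 3) = 0.4.
Prior × likelihood for each source: 0.12·0.5=0.06000, 0.12·0.6364=0.07636, 0.76·0.4=0.3040. Summing gives P(red) = 0.44036.
P(Jar 1 | red) = 0.06000 / 0.44036 = 0.1363.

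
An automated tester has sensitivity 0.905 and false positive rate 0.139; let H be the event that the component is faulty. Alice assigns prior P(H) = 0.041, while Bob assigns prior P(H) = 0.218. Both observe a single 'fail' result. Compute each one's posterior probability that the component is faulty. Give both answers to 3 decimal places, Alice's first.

P('+'|H) = 0.905, P('+'|¬H) = 0.139.
Alice: numerator 0.905·0.041 = 0.037105; evidence = 0.037105+0.139·0.959 = 0.17041; posterior = 0.218.
Bob: numerator 0.905·0.218 = 0.19729; evidence = 0.19729+0.139·0.782 = 0.30599; posterior = 0.645.

Alice: 0.218; Bob: 0.645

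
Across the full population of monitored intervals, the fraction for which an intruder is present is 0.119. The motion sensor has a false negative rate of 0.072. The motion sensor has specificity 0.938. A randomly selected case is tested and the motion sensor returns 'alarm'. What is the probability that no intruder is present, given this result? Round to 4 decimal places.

P(¬H | E) ≈ 0.3309

Write H for 'an intruder is present'. Prior odds H:¬H = 0.119/0.881 = 0.13507. For the 'alarm' outcome, the likelihood ratio is 0.928/0.062 = 14.968.
Posterior odds = 0.13507 × 14.968 = 2.0217, so P(H|E) = 2.0217/(1+2.0217) = 0.6691. Then P(¬H|E) = 1 − 0.6691 = 0.3309.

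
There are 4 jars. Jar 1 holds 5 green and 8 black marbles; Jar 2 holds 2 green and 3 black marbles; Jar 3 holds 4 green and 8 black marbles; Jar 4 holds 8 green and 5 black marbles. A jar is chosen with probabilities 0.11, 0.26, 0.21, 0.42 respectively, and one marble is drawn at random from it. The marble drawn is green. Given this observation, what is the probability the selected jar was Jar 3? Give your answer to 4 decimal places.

Posterior probability ≈ 0.1474

P(green|Jar 1) = 0.3846; P(green|Jar 2) = 0.4; P(green|Jar 3) = 0.3333; P(green|Jar 4) = 0.6154.
Prior × likelihood for each source: 0.11·0.3846=0.04231, 0.26·0.4=0.1040, 0.21·0.3333=0.07000, 0.42·0.6154=0.2585. Summing gives P(green) = 0.47477.
P(Jar 3 | green) = 0.07000 / 0.47477 = 0.1474.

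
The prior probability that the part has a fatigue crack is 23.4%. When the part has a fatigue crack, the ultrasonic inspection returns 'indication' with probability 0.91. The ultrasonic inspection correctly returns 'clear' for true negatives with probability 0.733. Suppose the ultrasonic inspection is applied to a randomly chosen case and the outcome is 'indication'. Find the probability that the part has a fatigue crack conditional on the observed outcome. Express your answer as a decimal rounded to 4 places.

P(H | E) ≈ 0.5101

Write H for 'the part has a fatigue crack'. Prior odds H:¬H = 0.234/0.766 = 0.30548. For the 'indication' outcome, the likelihood ratio is 0.91/0.267 = 3.4082.
Posterior odds = 0.30548 × 3.4082 = 1.0412, so P(H|E) = 1.0412/(1+1.0412) = 0.5101.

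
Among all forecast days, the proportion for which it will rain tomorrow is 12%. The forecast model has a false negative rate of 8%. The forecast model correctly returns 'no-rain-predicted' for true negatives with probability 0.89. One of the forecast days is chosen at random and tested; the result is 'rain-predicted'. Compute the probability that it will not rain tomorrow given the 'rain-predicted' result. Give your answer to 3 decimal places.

P(¬H | E) ≈ 0.467

Let H be the event that it will rain tomorrow. P(H) = 0.12, so P(¬H) = 0.88. With E the 'rain-predicted' result, P(E|H) = 0.92 and P(E|¬H) = 0.11.
P(E) = 0.92·0.12 + 0.11·0.88 = 0.11040 + 0.096800 = 0.20720.
By Bayes' theorem, P(H|E) = 0.11040 / 0.20720 = 0.533. Hence P(¬H|E) = 1 − 0.533 = 0.467.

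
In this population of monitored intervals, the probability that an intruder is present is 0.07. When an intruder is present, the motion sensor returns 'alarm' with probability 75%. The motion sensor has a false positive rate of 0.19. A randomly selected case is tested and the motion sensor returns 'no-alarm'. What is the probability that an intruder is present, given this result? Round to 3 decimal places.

Let H be the event that an intruder is present. P(H) = 0.07, so P(¬H) = 0.93. With E the 'no-alarm' result, P(E|H) = 0.25 and P(E|¬H) = 0.81.
P(E) = 0.25·0.07 + 0.81·0.93 = 0.017500 + 0.75330 = 0.77080.
By Bayes' theorem, P(H|E) = 0.017500 / 0.77080 = 0.023.

P(H | E) ≈ 0.023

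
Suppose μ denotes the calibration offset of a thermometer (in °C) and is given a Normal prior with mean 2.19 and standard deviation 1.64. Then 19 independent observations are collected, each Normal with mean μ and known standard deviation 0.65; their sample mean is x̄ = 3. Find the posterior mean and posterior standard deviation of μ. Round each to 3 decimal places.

With known σ, the Normal prior is conjugate. Weight on the data is w = (n/σ²)/(n/σ² + 1/τ₀²) = 44.9704/(44.9704+0.371802) = 0.99180.
Posterior mean = w·x̄ + (1−w)·μ₀ = 0.99180·3 + 0.0081999·2.19 = 2.993. Posterior variance = 1/(44.9704+0.371802) = 0.0220545, so SD = 0.149.

Posterior mean ≈ 2.993; posterior SD ≈ 0.149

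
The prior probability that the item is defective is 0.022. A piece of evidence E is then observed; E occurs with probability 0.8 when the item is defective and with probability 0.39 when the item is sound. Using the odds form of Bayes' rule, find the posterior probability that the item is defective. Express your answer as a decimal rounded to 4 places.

Posterior probability ≈ 0.0441

Prior odds = 0.022/(1−0.022) = 0.022495. In log-odds, ln(0.022495) = -3.7945.
Add log likelihood ratio: ln(2.0513) = 0.71846.
Posterior log-odds = -3.0760, so posterior odds = exp(-3.0760) = 0.046143. Converting, P(H|E) = 0.046143/1.0461 = 0.0441.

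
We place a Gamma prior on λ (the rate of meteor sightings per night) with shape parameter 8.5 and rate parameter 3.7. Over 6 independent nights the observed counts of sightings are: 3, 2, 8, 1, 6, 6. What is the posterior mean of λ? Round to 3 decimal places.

Posterior mean ≈ 3.557

The Poisson likelihood adds the total count to the shape and the number of exposure periods to the rate. Here ∑xᵢ = 26 and n = 6, so shape 8.5→34.5 and rate 3.7→9.7.
E[λ | data] = 34.5/9.7 = 3.557.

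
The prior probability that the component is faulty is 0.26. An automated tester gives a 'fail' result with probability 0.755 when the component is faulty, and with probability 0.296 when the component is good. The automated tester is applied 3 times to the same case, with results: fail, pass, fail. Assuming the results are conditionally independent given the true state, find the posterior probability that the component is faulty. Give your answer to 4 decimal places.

With H the event that the component is faulty, the joint likelihood of the observed sequence is P(data|H) = 0.755·0.245·0.755 = 0.13966 and P(data|¬H) = 0.296·0.704·0.296 = 0.061682.
Bayes: P(H|data) = 0.26·0.13966 / (0.26·0.13966 + 0.74·0.061682) = 0.036311/0.081955 = 0.4431.

Posterior P(H) ≈ 0.4431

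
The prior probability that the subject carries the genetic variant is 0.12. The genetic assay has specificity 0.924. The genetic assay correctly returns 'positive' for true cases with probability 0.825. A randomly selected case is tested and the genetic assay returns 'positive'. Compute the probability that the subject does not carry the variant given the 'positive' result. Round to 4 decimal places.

P(¬H | E) ≈ 0.4032

Write H for 'the subject carries the genetic variant'. Prior odds H:¬H = 0.12/0.88 = 0.13636. For the 'positive' outcome, the likelihood ratio is 0.825/0.076 = 10.855.
Posterior odds = 0.13636 × 10.855 = 1.4803, so P(H|E) = 1.4803/(1+1.4803) = 0.5968. Then P(¬H|E) = 1 − 0.5968 = 0.4032.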